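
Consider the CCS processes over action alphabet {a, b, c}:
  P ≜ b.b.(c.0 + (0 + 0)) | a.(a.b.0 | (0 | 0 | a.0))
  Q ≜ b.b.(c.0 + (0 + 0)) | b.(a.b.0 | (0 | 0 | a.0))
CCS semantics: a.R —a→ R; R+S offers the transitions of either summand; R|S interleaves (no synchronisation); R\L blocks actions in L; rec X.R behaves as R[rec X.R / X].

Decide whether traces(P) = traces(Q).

Reachable graph of P (28 states):
  u0 = b.b.(c.0 + (0 + 0)) | a.(a.b.0 | (0 | 0 | a.0)) → —a→ u1, —b→ u2
  u1 = b.b.(c.0 + (0 + 0)) | (a.b.0 | (0 | 0 | a.0)) → —a→ u3, —a→ u4, —b→ u5
  u2 = b.(c.0 + (0 + 0)) | a.(a.b.0 | (0 | 0 | a.0)) → —a→ u5, —b→ u6
  u3 = b.b.(c.0 + (0 + 0)) | (a.b.0 | (0 | 0 | 0)) → —a→ u7, —b→ u8
  u4 = b.b.(c.0 + (0 + 0)) | (b.0 | (0 | 0 | a.0)) → —a→ u7, —b→ u10, —b→ u9
  u5 = b.(c.0 + (0 + 0)) | (a.b.0 | (0 | 0 | a.0)) → —a→ u8, —a→ u9, —b→ u11
  u6 = (c.0 + (0 + 0)) | a.(a.b.0 | (0 | 0 | a.0)) → —a→ u11, —c→ u12
  u7 = b.b.(c.0 + (0 + 0)) | (b.0 | (0 | 0 | 0)) → —b→ u13, —b→ u14
  u8 = b.(c.0 + (0 + 0)) | (a.b.0 | (0 | 0 | 0)) → —a→ u13, —b→ u15
  u9 = b.(c.0 + (0 + 0)) | (b.0 | (0 | 0 | a.0)) → —a→ u13, —b→ u16, —b→ u17
  u10 = b.b.(c.0 + (0 + 0)) | (0 | (0 | 0 | a.0)) → —a→ u14, —b→ u17
  u11 = (c.0 + (0 + 0)) | (a.b.0 | (0 | 0 | a.0)) → —a→ u15, —a→ u16, —c→ u18
  u12 = 0 | a.(a.b.0 | (0 | 0 | a.0)) → —a→ u18
  u13 = b.(c.0 + (0 + 0)) | (b.0 | (0 | 0 | 0)) → —b→ u19, —b→ u20
  u14 = b.b.(c.0 + (0 + 0)) | (0 | (0 | 0 | 0)) → —b→ u20
  u15 = (c.0 + (0 + 0)) | (a.b.0 | (0 | 0 | 0)) → —a→ u19, —c→ u21
  u16 = (c.0 + (0 + 0)) | (b.0 | (0 | 0 | a.0)) → —a→ u19, —b→ u22, —c→ u23
  u17 = b.(c.0 + (0 + 0)) | (0 | (0 | 0 | a.0)) → —a→ u20, —b→ u22
  u18 = 0 | (a.b.0 | (0 | 0 | a.0)) → —a→ u21, —a→ u23
  u19 = (c.0 + (0 + 0)) | (b.0 | (0 | 0 | 0)) → —b→ u24, —c→ u25
  u20 = b.(c.0 + (0 + 0)) | (0 | (0 | 0 | 0)) → —b→ u24
  u21 = 0 | (a.b.0 | (0 | 0 | 0)) → —a→ u25
  u22 = (c.0 + (0 + 0)) | (0 | (0 | 0 | a.0)) → —a→ u24, —c→ u26
  u23 = 0 | (b.0 | (0 | 0 | a.0)) → —a→ u25, —b→ u26
  u24 = (c.0 + (0 + 0)) | (0 | (0 | 0 | 0)) → —c→ u27
  u25 = 0 | (b.0 | (0 | 0 | 0)) → —b→ u27
  u26 = 0 | (0 | (0 | 0 | a.0)) → —a→ u27
  u27 = 0 | (0 | (0 | 0 | 0)) → ·
Reachable graph of Q (28 states):
  v0 = b.b.(c.0 + (0 + 0)) | b.(a.b.0 | (0 | 0 | a.0)) → —b→ v1, —b→ v2
  v1 = b.(c.0 + (0 + 0)) | b.(a.b.0 | (0 | 0 | a.0)) → —b→ v3, —b→ v4
  v2 = b.b.(c.0 + (0 + 0)) | (a.b.0 | (0 | 0 | a.0)) → —a→ v5, —a→ v6, —b→ v4
  v3 = (c.0 + (0 + 0)) | b.(a.b.0 | (0 | 0 | a.0)) → —b→ v7, —c→ v8
  v4 = b.(c.0 + (0 + 0)) | (a.b.0 | (0 | 0 | a.0)) → —a→ v10, —a→ v9, —b→ v7
  v5 = b.b.(c.0 + (0 + 0)) | (a.b.0 | (0 | 0 | 0)) → —a→ v11, —b→ v9
  v6 = b.b.(c.0 + (0 + 0)) | (b.0 | (0 | 0 | a.0)) → —a→ v11, —b→ v10, —b→ v12
  v7 = (c.0 + (0 + 0)) | (a.b.0 | (0 | 0 | a.0)) → —a→ v13, —a→ v14, —c→ v15
  v8 = 0 | b.(a.b.0 | (0 | 0 | a.0)) → —b→ v15
  v9 = b.(c.0 + (0 + 0)) | (a.b.0 | (0 | 0 | 0)) → —a→ v16, —b→ v13
  v10 = b.(c.0 + (0 + 0)) | (b.0 | (0 | 0 | a.0)) → —a→ v16, —b→ v14, —b→ v17
  v11 = b.b.(c.0 + (0 + 0)) | (b.0 | (0 | 0 | 0)) → —b→ v16, —b→ v18
  v12 = b.b.(c.0 + (0 + 0)) | (0 | (0 | 0 | a.0)) → —a→ v18, —b→ v17
  v13 = (c.0 + (0 + 0)) | (a.b.0 | (0 | 0 | 0)) → —a→ v19, —c→ v20
  v14 = (c.0 + (0 + 0)) | (b.0 | (0 | 0 | a.0)) → —a→ v19, —b→ v21, —c→ v22
  v15 = 0 | (a.b.0 | (0 | 0 | a.0)) → —a→ v20, —a→ v22
  v16 = b.(c.0 + (0 + 0)) | (b.0 | (0 | 0 | 0)) → —b→ v19, —b→ v23
  v17 = b.(c.0 + (0 + 0)) | (0 | (0 | 0 | a.0)) → —a→ v23, —b→ v21
  v18 = b.b.(c.0 + (0 + 0)) | (0 | (0 | 0 | 0)) → —b→ v23
  v19 = (c.0 + (0 + 0)) | (b.0 | (0 | 0 | 0)) → —b→ v24, —c→ v25
  v20 = 0 | (a.b.0 | (0 | 0 | 0)) → —a→ v25
  v21 = (c.0 + (0 + 0)) | (0 | (0 | 0 | a.0)) → —a→ v24, —c→ v26
  v22 = 0 | (b.0 | (0 | 0 | a.0)) → —a→ v25, —b→ v26
  v23 = b.(c.0 + (0 + 0)) | (0 | (0 | 0 | 0)) → —b→ v24
  v24 = (c.0 + (0 + 0)) | (0 | (0 | 0 | 0)) → —c→ v27
  v25 = 0 | (b.0 | (0 | 0 | 0)) → —b→ v27
  v26 = 0 | (0 | (0 | 0 | a.0)) → —a→ v27
  v27 = 0 | (0 | (0 | 0 | 0)) → ·
Executing a from P (initial set {u0}):
  step 1 (a): {u1}
  P completes σ.
Executing a from Q (initial set {v0}):
  step 1 (a): ∅  — Q cannot continue

trace-distinct — witness ⟨a⟩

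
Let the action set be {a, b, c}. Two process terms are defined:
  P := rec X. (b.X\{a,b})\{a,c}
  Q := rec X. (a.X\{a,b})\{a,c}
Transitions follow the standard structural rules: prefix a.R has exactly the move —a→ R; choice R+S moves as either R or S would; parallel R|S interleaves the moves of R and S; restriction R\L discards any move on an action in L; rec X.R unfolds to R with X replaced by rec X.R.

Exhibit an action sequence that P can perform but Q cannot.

b

Reachable graph of P (2 states):
  p0 = rec X. (b.X\{a,b})\{a,c} | --b--▸ p1
  p1 = (rec X. (b.X\{a,b})\{a,c})\{a,b}\{a,c} | (no moves)
Reachable graph of Q (1 states):
  q0 = rec X. (a.X\{a,b})\{a,c} | (no moves)
Run σ = ⟨b⟩ on P: start {p0}
  after b @ step 1: {p1}
  P completes σ.
Run σ = ⟨b⟩ on Q: start {q0}
  after b @ step 1: ∅  — Q cannot continue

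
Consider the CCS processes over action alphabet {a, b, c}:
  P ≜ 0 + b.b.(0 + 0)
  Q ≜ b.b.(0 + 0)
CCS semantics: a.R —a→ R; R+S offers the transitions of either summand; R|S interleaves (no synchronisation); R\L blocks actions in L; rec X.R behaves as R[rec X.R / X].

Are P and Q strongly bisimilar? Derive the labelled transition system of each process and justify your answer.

bisimilar

LTS(P): 3 reachable states
  p0 = 0 + b.b.(0 + 0) | --b--▸ p1
  p1 = b.(0 + 0) | --b--▸ p2
  p2 = 0 + 0 | ∅
LTS(Q): 3 reachable states
  q0 = b.b.(0 + 0) | --b--▸ q1
  q1 = b.(0 + 0) | --b--▸ q2
  q2 = 0 + 0 | ∅
Coarsest stable partition (strong bisimilarity classes):
  B0 = {p0, q0}
  B1 = {p1, q1}
  B2 = {p2, q2}
p0 ∈ B0, q0 ∈ B0 → same block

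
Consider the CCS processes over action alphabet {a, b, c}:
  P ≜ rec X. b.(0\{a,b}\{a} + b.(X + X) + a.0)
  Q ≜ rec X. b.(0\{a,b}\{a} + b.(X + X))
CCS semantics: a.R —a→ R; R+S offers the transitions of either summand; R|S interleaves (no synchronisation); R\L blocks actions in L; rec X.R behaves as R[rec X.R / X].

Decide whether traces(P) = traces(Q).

NO — witness ⟨ba⟩

LTS(P): 4 reachable states
  u0 = rec X. b.(0\{a,b}\{a} + b.(X + X) + a.0) has moves ··b··> u1
  u1 = 0\{a,b}\{a} + b.((rec X. b.(0\{a,b}\{a} + b.(X + X) + a.0)) + (rec X. b.(0\{a,b}\{a} + b.(X + X) + a.0))) + a.0 has moves ··a··> u2, ··b··> u3
  u2 = 0 has moves ·
  u3 = (rec X. b.(0\{a,b}\{a} + b.(X + X) + a.0)) + (rec X. b.(0\{a,b}\{a} + b.(X + X) + a.0)) has moves ··b··> u1
LTS(Q): 3 reachable states
  v0 = rec X. b.(0\{a,b}\{a} + b.(X + X)) has moves ··b··> v1
  v1 = 0\{a,b}\{a} + b.((rec X. b.(0\{a,b}\{a} + b.(X + X))) + (rec X. b.(0\{a,b}\{a} + b.(X + X)))) has moves ··b··> v2
  v2 = (rec X. b.(0\{a,b}\{a} + b.(X + X))) + (rec X. b.(0\{a,b}\{a} + b.(X + X))) has moves ··b··> v1
Trace ⟨ba⟩ through P, begin at {u0}:
  [1] b ⇒ {u1}
  [2] a ⇒ {u2}
  ✓ P
Trace ⟨ba⟩ through Q, begin at {v0}:
  [1] b ⇒ {v1}
  [2] a ⇒ ∅ (Q stuck)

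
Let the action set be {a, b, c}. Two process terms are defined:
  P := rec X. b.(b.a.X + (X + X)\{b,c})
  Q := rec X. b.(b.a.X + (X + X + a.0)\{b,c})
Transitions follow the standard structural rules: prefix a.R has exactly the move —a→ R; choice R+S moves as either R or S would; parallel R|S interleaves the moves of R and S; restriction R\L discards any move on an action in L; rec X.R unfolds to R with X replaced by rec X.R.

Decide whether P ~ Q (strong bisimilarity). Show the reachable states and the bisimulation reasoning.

not bisimilar

LTS(P): 3 reachable states
  m0 = rec X. b.(b.a.X + (X + X)\{b,c}) | =b=> m1
  m1 = b.a.(rec X. b.(b.a.X + (X + X)\{b,c})) + ((rec X. b.(b.a.X + (X + X)\{b,c})) + (rec X. b.(b.a.X + (X + X)\{b,c})))\{b,c} | =b=> m2
  m2 = a.(rec X. b.(b.a.X + (X + X)\{b,c})) | =a=> m0
LTS(Q): 4 reachable states
  n0 = rec X. b.(b.a.X + (X + X + a.0)\{b,c}) | =b=> n1
  n1 = b.a.(rec X. b.(b.a.X + (X + X + a.0)\{b,c})) + ((rec X. b.(b.a.X + (X + X + a.0)\{b,c})) + (rec X. b.(b.a.X + (X + X + a.0)\{b,c})) + a.0)\{b,c} | =a=> n2, =b=> n3
  n2 = 0\{b,c} | (no moves)
  n3 = a.(rec X. b.(b.a.X + (X + X + a.0)\{b,c})) | =a=> n0
Partition-refinement fixed point:
  B0 = {m0}
  B1 = {m1}
  B2 = {m2}
  B3 = {n0}
  B4 = {n1}
  B5 = {n3}
  B6 = {n2}
m0 ∈ B0, n0 ∈ B3 → different blocks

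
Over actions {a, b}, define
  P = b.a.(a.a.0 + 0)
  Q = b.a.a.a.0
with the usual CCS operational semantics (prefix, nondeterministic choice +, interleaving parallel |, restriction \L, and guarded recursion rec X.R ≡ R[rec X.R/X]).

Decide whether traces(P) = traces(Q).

LTS(P): 5 reachable states
  m0 = b.a.(a.a.0 + 0) ⊢ =b=> m1
  m1 = a.(a.a.0 + 0) ⊢ =a=> m2
  m2 = a.a.0 + 0 ⊢ =a=> m3
  m3 = a.0 ⊢ =a=> m4
  m4 = 0 ⊢ ·
LTS(Q): 5 reachable states
  n0 = b.a.a.a.0 ⊢ =b=> n1
  n1 = a.a.a.0 ⊢ =a=> n2
  n2 = a.a.0 ⊢ =a=> n3
  n3 = a.0 ⊢ =a=> n4
  n4 = 0 ⊢ ·
Partition-refinement fixed point:
  B0 = {m0, n0}
  B1 = {m1, n1}
  B2 = {m2, n2}
  B3 = {m3, n3}
  B4 = {m4, n4}
m0 ∈ B0, n0 ∈ B0 → same block
Bisimilar ⇒ trace-equivalent.

YES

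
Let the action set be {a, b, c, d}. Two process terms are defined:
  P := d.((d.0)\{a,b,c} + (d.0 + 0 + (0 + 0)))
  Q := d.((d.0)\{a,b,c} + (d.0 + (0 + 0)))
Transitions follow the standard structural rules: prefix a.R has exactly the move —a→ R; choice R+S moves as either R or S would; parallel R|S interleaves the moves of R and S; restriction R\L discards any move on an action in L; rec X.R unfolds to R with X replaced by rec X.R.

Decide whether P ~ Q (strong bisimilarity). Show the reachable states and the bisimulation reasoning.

bisimilar

LTS(P): 4 reachable states
  u0 = d.((d.0)\{a,b,c} + (d.0 + 0 + (0 + 0))) ⊢ -d-> u1
  u1 = (d.0)\{a,b,c} + (d.0 + 0 + (0 + 0)) ⊢ -d-> u2, -d-> u3
  u2 = 0 ⊢ ∅
  u3 = 0\{a,b,c} ⊢ ∅
LTS(Q): 4 reachable states
  v0 = d.((d.0)\{a,b,c} + (d.0 + (0 + 0))) ⊢ -d-> v1
  v1 = (d.0)\{a,b,c} + (d.0 + (0 + 0)) ⊢ -d-> v2, -d-> v3
  v2 = 0 ⊢ ∅
  v3 = 0\{a,b,c} ⊢ ∅
Coarsest stable partition (strong bisimilarity classes):
  B0 = {u0, v0}
  B1 = {u1, v1}
  B2 = {u2, u3, v2, v3}
u0 ∈ B0, v0 ∈ B0 → same block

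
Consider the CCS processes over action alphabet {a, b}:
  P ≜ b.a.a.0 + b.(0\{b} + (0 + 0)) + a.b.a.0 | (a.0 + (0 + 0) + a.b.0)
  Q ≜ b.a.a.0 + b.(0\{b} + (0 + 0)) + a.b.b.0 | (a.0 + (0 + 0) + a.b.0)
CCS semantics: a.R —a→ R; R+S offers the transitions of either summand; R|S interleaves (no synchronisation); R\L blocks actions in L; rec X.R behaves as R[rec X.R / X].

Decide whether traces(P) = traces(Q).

Reachable graph of P (16 states):
  u0 = b.a.a.0 + b.(0\{b} + (0 + 0)) + a.b.a.0 | (a.0 + (0 + 0) + a.b.0) has moves -a-> u1, -a-> u2, -a-> u3, -b-> u4, -b-> u5
  u1 = a.b.a.0 | 0 has moves -a-> u6
  u2 = a.b.a.0 | b.0 has moves -a-> u7, -b-> u1
  u3 = b.a.0 | (a.0 + (0 + 0) + a.b.0) has moves -a-> u6, -a-> u7, -b-> u8
  u4 = 0\{b} + (0 + 0) has moves (no moves)
  u5 = a.a.0 has moves -a-> u9
  u6 = b.a.0 | 0 has moves -b-> u10
  u7 = b.a.0 | b.0 has moves -b-> u11, -b-> u6
  u8 = a.0 | (a.0 + (0 + 0) + a.b.0) has moves -a-> u10, -a-> u11, -a-> u12
  u9 = a.0 has moves -a-> u13
  u10 = a.0 | 0 has moves -a-> u14
  u11 = a.0 | b.0 has moves -a-> u15, -b-> u10
  u12 = 0 | (a.0 + (0 + 0) + a.b.0) has moves -a-> u14, -a-> u15
  u13 = 0 has moves (no moves)
  u14 = 0 | 0 has moves (no moves)
  u15 = 0 | b.0 has moves -b-> u14
Reachable graph of Q (16 states):
  v0 = b.a.a.0 + b.(0\{b} + (0 + 0)) + a.b.b.0 | (a.0 + (0 + 0) + a.b.0) has moves -a-> v1, -a-> v2, -a-> v3, -b-> v4, -b-> v5
  v1 = a.b.b.0 | 0 has moves -a-> v6
  v2 = a.b.b.0 | b.0 has moves -a-> v7, -b-> v1
  v3 = b.b.0 | (a.0 + (0 + 0) + a.b.0) has moves -a-> v6, -a-> v7, -b-> v8
  v4 = 0\{b} + (0 + 0) has moves (no moves)
  v5 = a.a.0 has moves -a-> v9
  v6 = b.b.0 | 0 has moves -b-> v10
  v7 = b.b.0 | b.0 has moves -b-> v11, -b-> v6
  v8 = b.0 | (a.0 + (0 + 0) + a.b.0) has moves -a-> v10, -a-> v11, -b-> v12
  v9 = a.0 has moves -a-> v13
  v10 = b.0 | 0 has moves -b-> v14
  v11 = b.0 | b.0 has moves -b-> v10, -b-> v15
  v12 = 0 | (a.0 + (0 + 0) + a.b.0) has moves -a-> v14, -a-> v15
  v13 = 0 has moves (no moves)
  v14 = 0 | 0 has moves (no moves)
  v15 = 0 | b.0 has moves -b-> v14
Run σ = ⟨aaba⟩ on P: start {u0}
  [1] a ⇒ {u1, u2, u3}
  [2] a ⇒ {u6, u7}
  [3] b ⇒ {u10, u11, u6}
  [4] a ⇒ {u14, u15}
  — P admits the full trace.
Run σ = ⟨aaba⟩ on Q: start {v0}
  [1] a ⇒ {v1, v2, v3}
  [2] a ⇒ {v6, v7}
  [3] b ⇒ {v10, v11, v6}
  [4] a ⇒ no successor for Q

traces(P) ≠ traces(Q) — witness ⟨aaba⟩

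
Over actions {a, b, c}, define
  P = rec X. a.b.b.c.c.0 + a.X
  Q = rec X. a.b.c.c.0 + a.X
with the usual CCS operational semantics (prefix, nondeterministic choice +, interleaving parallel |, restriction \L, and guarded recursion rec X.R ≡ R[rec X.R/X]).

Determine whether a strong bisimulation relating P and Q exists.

NO

Reachable graph of P (6 states):
  p0 = rec X. a.b.b.c.c.0 + a.X → =a=> p0, =a=> p1
  p1 = b.b.c.c.0 → =b=> p2
  p2 = b.c.c.0 → =b=> p3
  p3 = c.c.0 → =c=> p4
  p4 = c.0 → =c=> p5
  p5 = 0 → ∅
Reachable graph of Q (5 states):
  q0 = rec X. a.b.c.c.0 + a.X → =a=> q0, =a=> q1
  q1 = b.c.c.0 → =b=> q2
  q2 = c.c.0 → =c=> q3
  q3 = c.0 → =c=> q4
  q4 = 0 → ∅
Partition-refinement fixed point:
  B0 = {p0}
  B1 = {p1}
  B2 = {p2, q1}
  B3 = {p3, q2}
  B4 = {p4, q3}
  B5 = {p5, q4}
  B6 = {q0}
p0 ∈ B0, q0 ∈ B6 → different blocks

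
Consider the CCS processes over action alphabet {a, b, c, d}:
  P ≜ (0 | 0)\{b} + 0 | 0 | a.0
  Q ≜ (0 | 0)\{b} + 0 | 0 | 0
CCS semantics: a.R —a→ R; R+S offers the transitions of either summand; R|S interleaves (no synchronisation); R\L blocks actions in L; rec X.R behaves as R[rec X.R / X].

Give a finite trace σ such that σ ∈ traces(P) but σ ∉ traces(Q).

a

P's transition system — 2 states:
  m0 = (0 | 0)\{b} + 0 | 0 | a.0 :: -a-> m1
  m1 = 0 | 0 | 0 :: (no moves)
Q's transition system — 1 states:
  n0 = (0 | 0)\{b} + 0 | 0 | 0 :: (no moves)
Executing a from P (initial set {m0}):
  step 1 (a): {m1}
  — P admits the full trace.
Executing a from Q (initial set {n0}):
  step 1 (a): no successor for Q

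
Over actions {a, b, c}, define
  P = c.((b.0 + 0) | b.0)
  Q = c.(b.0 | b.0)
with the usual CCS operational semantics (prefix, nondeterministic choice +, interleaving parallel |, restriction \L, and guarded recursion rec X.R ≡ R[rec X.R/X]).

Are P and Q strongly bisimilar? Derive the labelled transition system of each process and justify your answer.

YES

P's transition system — 5 states:
  s0 = c.((b.0 + 0) | b.0) ⊢ =c=> s1
  s1 = (b.0 + 0) | b.0 ⊢ =b=> s2, =b=> s3
  s2 = (b.0 + 0) | 0 ⊢ =b=> s4
  s3 = 0 | b.0 ⊢ =b=> s4
  s4 = 0 | 0 ⊢ (no moves)
Q's transition system — 5 states:
  t0 = c.(b.0 | b.0) ⊢ =c=> t1
  t1 = b.0 | b.0 ⊢ =b=> t2, =b=> t3
  t2 = 0 | b.0 ⊢ =b=> t4
  t3 = b.0 | 0 ⊢ =b=> t4
  t4 = 0 | 0 ⊢ (no moves)
Coarsest stable partition (strong bisimilarity classes):
  B0 = {s0, t0}
  B1 = {s1, t1}
  B2 = {s2, s3, t2, t3}
  B3 = {s4, t4}
s0 ∈ B0, t0 ∈ B0 → same block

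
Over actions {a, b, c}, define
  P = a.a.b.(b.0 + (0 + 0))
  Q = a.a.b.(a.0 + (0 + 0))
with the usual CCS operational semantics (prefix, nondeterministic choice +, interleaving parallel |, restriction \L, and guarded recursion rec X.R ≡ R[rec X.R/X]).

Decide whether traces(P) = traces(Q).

trace-distinct — witness ⟨aabb⟩

P's transition system — 5 states:
  m0 = a.a.b.(b.0 + (0 + 0)) :: --a--▸ m1
  m1 = a.b.(b.0 + (0 + 0)) :: --a--▸ m2
  m2 = b.(b.0 + (0 + 0)) :: --b--▸ m3
  m3 = b.0 + (0 + 0) :: --b--▸ m4
  m4 = 0 :: ·
Q's transition system — 5 states:
  n0 = a.a.b.(a.0 + (0 + 0)) :: --a--▸ n1
  n1 = a.b.(a.0 + (0 + 0)) :: --a--▸ n2
  n2 = b.(a.0 + (0 + 0)) :: --b--▸ n3
  n3 = a.0 + (0 + 0) :: --a--▸ n4
  n4 = 0 :: ·
Executing aabb from P (initial set {m0}):
  after a @ step 1: {m1}
  after a @ step 2: {m2}
  after b @ step 3: {m3}
  after b @ step 4: {m4}
  — P admits the full trace.
Executing aabb from Q (initial set {n0}):
  after a @ step 1: {n1}
  after a @ step 2: {n2}
  after b @ step 3: {n3}
  after b @ step 4: ∅  — Q cannot continue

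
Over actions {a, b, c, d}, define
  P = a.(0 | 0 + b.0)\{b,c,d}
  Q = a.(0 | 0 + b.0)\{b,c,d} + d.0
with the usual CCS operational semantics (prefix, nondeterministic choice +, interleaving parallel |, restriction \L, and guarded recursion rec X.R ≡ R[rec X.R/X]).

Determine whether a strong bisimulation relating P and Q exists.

Reachable graph of P (2 states):
  p0 = a.(0 | 0 + b.0)\{b,c,d} has moves =a=> p1
  p1 = (0 | 0 + b.0)\{b,c,d} has moves deadlocked
Reachable graph of Q (3 states):
  q0 = a.(0 | 0 + b.0)\{b,c,d} + d.0 has moves =a=> q1, =d=> q2
  q1 = (0 | 0 + b.0)\{b,c,d} has moves deadlocked
  q2 = 0 has moves deadlocked
Coarsest stable partition (strong bisimilarity classes):
  B0 = {p0}
  B1 = {p1, q1, q2}
  B2 = {q0}
p0 ∈ B0, q0 ∈ B2 → different blocks

P ≁ Q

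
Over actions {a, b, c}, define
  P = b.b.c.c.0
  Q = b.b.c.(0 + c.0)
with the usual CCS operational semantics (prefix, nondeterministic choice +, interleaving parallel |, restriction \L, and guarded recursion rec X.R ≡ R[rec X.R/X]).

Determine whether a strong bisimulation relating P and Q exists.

LTS(P): 5 reachable states
  m0 = b.b.c.c.0 → =b=> m1
  m1 = b.c.c.0 → =b=> m2
  m2 = c.c.0 → =c=> m3
  m3 = c.0 → =c=> m4
  m4 = 0 → stopped
LTS(Q): 5 reachable states
  n0 = b.b.c.(0 + c.0) → =b=> n1
  n1 = b.c.(0 + c.0) → =b=> n2
  n2 = c.(0 + c.0) → =c=> n3
  n3 = 0 + c.0 → =c=> n4
  n4 = 0 → stopped
Partition-refinement fixed point:
  B0 = {m0, n0}
  B1 = {m1, n1}
  B2 = {m2, n2}
  B3 = {m3, n3}
  B4 = {m4, n4}
m0 ∈ B0, n0 ∈ B0 → same block

P ~ Q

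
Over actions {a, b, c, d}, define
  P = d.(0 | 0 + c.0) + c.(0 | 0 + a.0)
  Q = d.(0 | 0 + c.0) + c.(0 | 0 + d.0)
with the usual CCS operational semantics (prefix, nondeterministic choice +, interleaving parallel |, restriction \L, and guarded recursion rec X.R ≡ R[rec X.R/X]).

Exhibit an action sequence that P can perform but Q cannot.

ca

LTS(P): 4 reachable states
  u0 = d.(0 | 0 + c.0) + c.(0 | 0 + a.0) | ··c··> u1, ··d··> u2
  u1 = 0 | 0 + a.0 | ··a··> u3
  u2 = 0 | 0 + c.0 | ··c··> u3
  u3 = 0 | deadlocked
LTS(Q): 4 reachable states
  v0 = d.(0 | 0 + c.0) + c.(0 | 0 + d.0) | ··c··> v1, ··d··> v2
  v1 = 0 | 0 + d.0 | ··d··> v3
  v2 = 0 | 0 + c.0 | ··c··> v3
  v3 = 0 | deadlocked
Trace ⟨ca⟩ through P, begin at {u0}:
  after c @ step 1: {u1}
  after a @ step 2: {u3}
  P completes σ.
Trace ⟨ca⟩ through Q, begin at {v0}:
  after c @ step 1: {v1}
  after a @ step 2: no successor for Q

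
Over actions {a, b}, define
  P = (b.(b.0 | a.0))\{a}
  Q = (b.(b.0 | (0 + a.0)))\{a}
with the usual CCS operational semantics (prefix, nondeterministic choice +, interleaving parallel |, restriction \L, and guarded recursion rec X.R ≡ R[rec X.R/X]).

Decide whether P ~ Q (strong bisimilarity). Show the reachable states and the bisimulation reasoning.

Reachable graph of P (3 states):
  m0 = (b.(b.0 | a.0))\{a} | ··b··> m1
  m1 = (b.0 | a.0)\{a} | ··b··> m2
  m2 = (0 | a.0)\{a} | stopped
Reachable graph of Q (3 states):
  n0 = (b.(b.0 | (0 + a.0)))\{a} | ··b··> n1
  n1 = (b.0 | (0 + a.0))\{a} | ··b··> n2
  n2 = (0 | (0 + a.0))\{a} | stopped
Partition-refinement fixed point:
  B0 = {m0, n0}
  B1 = {m1, n1}
  B2 = {m2, n2}
m0 ∈ B0, n0 ∈ B0 → same block

bisimilar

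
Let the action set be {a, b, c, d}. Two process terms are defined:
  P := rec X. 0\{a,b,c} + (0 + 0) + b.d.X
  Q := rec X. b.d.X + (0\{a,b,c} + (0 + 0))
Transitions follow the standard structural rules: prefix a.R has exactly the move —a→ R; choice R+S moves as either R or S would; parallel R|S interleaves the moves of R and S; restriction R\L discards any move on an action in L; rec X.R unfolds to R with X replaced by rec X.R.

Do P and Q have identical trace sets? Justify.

YES

P's transition system — 2 states:
  p0 = rec X. 0\{a,b,c} + (0 + 0) + b.d.X | -b-> p1
  p1 = d.(rec X. 0\{a,b,c} + (0 + 0) + b.d.X) | -d-> p0
Q's transition system — 2 states:
  q0 = rec X. b.d.X + (0\{a,b,c} + (0 + 0)) | -b-> q1
  q1 = d.(rec X. b.d.X + (0\{a,b,c} + (0 + 0))) | -d-> q0
Bisimilarity quotient blocks:
  B0 = {p0, q0}
  B1 = {p1, q1}
p0 ∈ B0, q0 ∈ B0 → same block
Bisimilar ⇒ trace-equivalent.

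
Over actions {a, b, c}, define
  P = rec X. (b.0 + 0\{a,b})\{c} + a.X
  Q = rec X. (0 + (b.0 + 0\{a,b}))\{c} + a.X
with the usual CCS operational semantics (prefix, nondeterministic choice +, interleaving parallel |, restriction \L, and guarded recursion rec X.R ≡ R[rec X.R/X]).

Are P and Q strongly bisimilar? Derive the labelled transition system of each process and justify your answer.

P ~ Q

LTS(P): 2 reachable states
  m0 = rec X. (b.0 + 0\{a,b})\{c} + a.X ⊢ --a--▸ m0, --b--▸ m1
  m1 = 0\{c} ⊢ ·
LTS(Q): 2 reachable states
  n0 = rec X. (0 + (b.0 + 0\{a,b}))\{c} + a.X ⊢ --a--▸ n0, --b--▸ n1
  n1 = 0\{c} ⊢ ·
Bisimilarity quotient blocks:
  B0 = {m0, n0}
  B1 = {m1, n1}
m0 ∈ B0, n0 ∈ B0 → same block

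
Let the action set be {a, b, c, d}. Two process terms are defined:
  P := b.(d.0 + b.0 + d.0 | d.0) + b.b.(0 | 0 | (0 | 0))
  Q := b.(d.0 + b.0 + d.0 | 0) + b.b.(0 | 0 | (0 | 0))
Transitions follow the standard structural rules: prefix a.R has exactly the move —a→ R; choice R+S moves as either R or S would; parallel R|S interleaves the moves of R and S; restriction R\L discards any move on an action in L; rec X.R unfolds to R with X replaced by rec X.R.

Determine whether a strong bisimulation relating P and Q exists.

Reachable graph of P (8 states):
  m0 = b.(d.0 + b.0 + d.0 | d.0) + b.b.(0 | 0 | (0 | 0)) → —b→ m1, —b→ m2
  m1 = b.(0 | 0 | (0 | 0)) → —b→ m3
  m2 = d.0 + b.0 + d.0 | d.0 → —b→ m4, —d→ m4, —d→ m5, —d→ m6
  m3 = 0 | 0 | (0 | 0) → (no moves)
  m4 = 0 → (no moves)
  m5 = 0 | d.0 → —d→ m7
  m6 = d.0 | 0 → —d→ m7
  m7 = 0 | 0 → (no moves)
Reachable graph of Q (6 states):
  n0 = b.(d.0 + b.0 + d.0 | 0) + b.b.(0 | 0 | (0 | 0)) → —b→ n1, —b→ n2
  n1 = b.(0 | 0 | (0 | 0)) → —b→ n3
  n2 = d.0 + b.0 + d.0 | 0 → —b→ n4, —d→ n4, —d→ n5
  n3 = 0 | 0 | (0 | 0) → (no moves)
  n4 = 0 → (no moves)
  n5 = 0 | 0 → (no moves)
Bisimilarity quotient blocks:
  B0 = {m0}
  B1 = {m1, n1}
  B2 = {m3, m4, m7, n3, n4, n5}
  B3 = {m2}
  B4 = {m5, m6}
  B5 = {n0}
  B6 = {n2}
m0 ∈ B0, n0 ∈ B5 → different blocks

NO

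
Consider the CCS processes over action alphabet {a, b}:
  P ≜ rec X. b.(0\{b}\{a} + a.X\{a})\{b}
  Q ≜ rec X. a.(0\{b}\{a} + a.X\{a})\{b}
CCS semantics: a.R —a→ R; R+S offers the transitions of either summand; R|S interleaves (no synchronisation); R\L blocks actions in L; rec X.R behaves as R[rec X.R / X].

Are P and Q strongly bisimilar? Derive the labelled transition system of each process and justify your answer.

LTS(P): 3 reachable states
  s0 = rec X. b.(0\{b}\{a} + a.X\{a})\{b} | --b--▸ s1
  s1 = (0\{b}\{a} + a.(rec X. b.(0\{b}\{a} + a.X\{a})\{b})\{a})\{b} | --a--▸ s2
  s2 = (rec X. b.(0\{b}\{a} + a.X\{a})\{b})\{a}\{b} | deadlocked
LTS(Q): 3 reachable states
  t0 = rec X. a.(0\{b}\{a} + a.X\{a})\{b} | --a--▸ t1
  t1 = (0\{b}\{a} + a.(rec X. a.(0\{b}\{a} + a.X\{a})\{b})\{a})\{b} | --a--▸ t2
  t2 = (rec X. a.(0\{b}\{a} + a.X\{a})\{b})\{a}\{b} | deadlocked
Partition-refinement fixed point:
  B0 = {s0}
  B1 = {s1, t1}
  B2 = {s2, t2}
  B3 = {t0}
s0 ∈ B0, t0 ∈ B3 → different blocks

P ≁ Q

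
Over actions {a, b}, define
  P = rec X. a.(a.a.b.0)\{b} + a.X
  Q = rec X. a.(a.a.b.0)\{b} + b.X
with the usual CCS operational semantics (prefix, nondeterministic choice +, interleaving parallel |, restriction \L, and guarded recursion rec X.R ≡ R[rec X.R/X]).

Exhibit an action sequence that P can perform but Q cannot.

LTS(P): 4 reachable states
  p0 = rec X. a.(a.a.b.0)\{b} + a.X has moves --a--▸ p0, --a--▸ p1
  p1 = (a.a.b.0)\{b} has moves --a--▸ p2
  p2 = (a.b.0)\{b} has moves --a--▸ p3
  p3 = (b.0)\{b} has moves ·
LTS(Q): 4 reachable states
  q0 = rec X. a.(a.a.b.0)\{b} + b.X has moves --a--▸ q1, --b--▸ q0
  q1 = (a.a.b.0)\{b} has moves --a--▸ q2
  q2 = (a.b.0)\{b} has moves --a--▸ q3
  q3 = (b.0)\{b} has moves ·
Executing aaaa from P (initial set {p0}):
  step 1 (a): {p0, p1}
  step 2 (a): {p0, p1, p2}
  step 3 (a): {p0, p1, p2, p3}
  step 4 (a): {p0, p1, p2, p3}
  P completes σ.
Executing aaaa from Q (initial set {q0}):
  step 1 (a): {q1}
  step 2 (a): {q2}
  step 3 (a): {q3}
  step 4 (a): ∅  — Q cannot continue

aaaa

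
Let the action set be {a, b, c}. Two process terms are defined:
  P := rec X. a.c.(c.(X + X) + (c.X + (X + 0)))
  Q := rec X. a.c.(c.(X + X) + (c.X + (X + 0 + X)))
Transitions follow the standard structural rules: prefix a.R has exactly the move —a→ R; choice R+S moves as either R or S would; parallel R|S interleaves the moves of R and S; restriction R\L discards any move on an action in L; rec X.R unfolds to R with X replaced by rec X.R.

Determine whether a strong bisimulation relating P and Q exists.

P's transition system — 4 states:
  u0 = rec X. a.c.(c.(X + X) + (c.X + (X + 0))) has moves --a--▸ u1
  u1 = c.(c.((rec X. a.c.(c.(X + X) + (c.X + (X + 0)))) + (rec X. a.c.(c.(X + X) + (c.X + (X + 0))))) + (c.(rec X. a.c.(c.(X + X) + (c.X + (X + 0)))) + ((rec X. a.c.(c.(X + X) + (c.X + (X + 0)))) + 0))) has moves --c--▸ u2
  u2 = c.((rec X. a.c.(c.(X + X) + (c.X + (X + 0)))) + (rec X. a.c.(c.(X + X) + (c.X + (X + 0))))) + (c.(rec X. a.c.(c.(X + X) + (c.X + (X + 0)))) + ((rec X. a.c.(c.(X + X) + (c.X + (X + 0)))) + 0)) has moves --a--▸ u1, --c--▸ u0, --c--▸ u3
  u3 = (rec X. a.c.(c.(X + X) + (c.X + (X + 0)))) + (rec X. a.c.(c.(X + X) + (c.X + (X + 0)))) has moves --a--▸ u1
Q's transition system — 4 states:
  v0 = rec X. a.c.(c.(X + X) + (c.X + (X + 0 + X))) has moves --a--▸ v1
  v1 = c.(c.((rec X. a.c.(c.(X + X) + (c.X + (X + 0 + X)))) + (rec X. a.c.(c.(X + X) + (c.X + (X + 0 + X))))) + (c.(rec X. a.c.(c.(X + X) + (c.X + (X + 0 + X)))) + ((rec X. a.c.(c.(X + X) + (c.X + (X + 0 + X)))) + 0 + (rec X. a.c.(c.(X + X) + (c.X + (X + 0 + X))))))) has moves --c--▸ v2
  v2 = c.((rec X. a.c.(c.(X + X) + (c.X + (X + 0 + X)))) + (rec X. a.c.(c.(X + X) + (c.X + (X + 0 + X))))) + (c.(rec X. a.c.(c.(X + X) + (c.X + (X + 0 + X)))) + ((rec X. a.c.(c.(X + X) + (c.X + (X + 0 + X)))) + 0 + (rec X. a.c.(c.(X + X) + (c.X + (X + 0 + X)))))) has moves --a--▸ v1, --c--▸ v0, --c--▸ v3
  v3 = (rec X. a.c.(c.(X + X) + (c.X + (X + 0 + X)))) + (rec X. a.c.(c.(X + X) + (c.X + (X + 0 + X)))) has moves --a--▸ v1
Bisimilarity quotient blocks:
  B0 = {u0, u3, v0, v3}
  B1 = {u1, v1}
  B2 = {u2, v2}
u0 ∈ B0, v0 ∈ B0 → same block

YES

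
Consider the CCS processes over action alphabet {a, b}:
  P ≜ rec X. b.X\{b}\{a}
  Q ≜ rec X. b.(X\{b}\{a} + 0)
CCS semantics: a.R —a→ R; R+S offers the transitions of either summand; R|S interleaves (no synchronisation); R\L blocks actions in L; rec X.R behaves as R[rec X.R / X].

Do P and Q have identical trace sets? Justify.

traces(P) = traces(Q)

Reachable graph of P (2 states):
  s0 = rec X. b.X\{b}\{a} has moves -b-> s1
  s1 = (rec X. b.X\{b}\{a})\{b}\{a} has moves ·
Reachable graph of Q (2 states):
  t0 = rec X. b.(X\{b}\{a} + 0) has moves -b-> t1
  t1 = (rec X. b.(X\{b}\{a} + 0))\{b}\{a} + 0 has moves ·
Coarsest stable partition (strong bisimilarity classes):
  B0 = {s0, t0}
  B1 = {s1, t1}
s0 ∈ B0, t0 ∈ B0 → same block
Bisimilar ⇒ trace-equivalent.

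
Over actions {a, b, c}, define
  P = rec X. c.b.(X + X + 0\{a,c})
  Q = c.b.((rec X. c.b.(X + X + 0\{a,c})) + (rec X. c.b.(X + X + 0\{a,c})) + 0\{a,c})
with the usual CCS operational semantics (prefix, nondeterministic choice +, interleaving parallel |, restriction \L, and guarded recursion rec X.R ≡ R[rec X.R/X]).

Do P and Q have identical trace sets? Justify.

P's transition system — 3 states:
  m0 = rec X. c.b.(X + X + 0\{a,c}) has moves -c-> m1
  m1 = b.((rec X. c.b.(X + X + 0\{a,c})) + (rec X. c.b.(X + X + 0\{a,c})) + 0\{a,c}) has moves -b-> m2
  m2 = (rec X. c.b.(X + X + 0\{a,c})) + (rec X. c.b.(X + X + 0\{a,c})) + 0\{a,c} has moves -c-> m1
Q's transition system — 3 states:
  n0 = c.b.((rec X. c.b.(X + X + 0\{a,c})) + (rec X. c.b.(X + X + 0\{a,c})) + 0\{a,c}) has moves -c-> n1
  n1 = b.((rec X. c.b.(X + X + 0\{a,c})) + (rec X. c.b.(X + X + 0\{a,c})) + 0\{a,c}) has moves -b-> n2
  n2 = (rec X. c.b.(X + X + 0\{a,c})) + (rec X. c.b.(X + X + 0\{a,c})) + 0\{a,c} has moves -c-> n1
Bisimilarity quotient blocks:
  B0 = {m0, m2, n0, n2}
  B1 = {m1, n1}
m0 ∈ B0, n0 ∈ B0 → same block
Bisimilar ⇒ trace-equivalent.

trace-equivalent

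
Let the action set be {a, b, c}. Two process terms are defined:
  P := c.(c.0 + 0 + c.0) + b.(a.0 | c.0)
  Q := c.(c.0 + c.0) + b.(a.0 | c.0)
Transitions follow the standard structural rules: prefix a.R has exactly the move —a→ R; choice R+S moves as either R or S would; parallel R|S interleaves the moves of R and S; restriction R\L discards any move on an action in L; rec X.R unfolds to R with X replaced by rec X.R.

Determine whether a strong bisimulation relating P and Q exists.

P ~ Q

Reachable graph of P (7 states):
  m0 = c.(c.0 + 0 + c.0) + b.(a.0 | c.0) :: -b-> m1, -c-> m2
  m1 = a.0 | c.0 :: -a-> m3, -c-> m4
  m2 = c.0 + 0 + c.0 :: -c-> m5
  m3 = 0 | c.0 :: -c-> m6
  m4 = a.0 | 0 :: -a-> m6
  m5 = 0 :: deadlocked
  m6 = 0 | 0 :: deadlocked
Reachable graph of Q (7 states):
  n0 = c.(c.0 + c.0) + b.(a.0 | c.0) :: -b-> n1, -c-> n2
  n1 = a.0 | c.0 :: -a-> n3, -c-> n4
  n2 = c.0 + c.0 :: -c-> n5
  n3 = 0 | c.0 :: -c-> n6
  n4 = a.0 | 0 :: -a-> n6
  n5 = 0 :: deadlocked
  n6 = 0 | 0 :: deadlocked
Coarsest stable partition (strong bisimilarity classes):
  B0 = {m0, n0}
  B1 = {m1, n1}
  B2 = {m4, n4}
  B3 = {m5, m6, n5, n6}
  B4 = {m2, m3, n2, n3}
m0 ∈ B0, n0 ∈ B0 → same block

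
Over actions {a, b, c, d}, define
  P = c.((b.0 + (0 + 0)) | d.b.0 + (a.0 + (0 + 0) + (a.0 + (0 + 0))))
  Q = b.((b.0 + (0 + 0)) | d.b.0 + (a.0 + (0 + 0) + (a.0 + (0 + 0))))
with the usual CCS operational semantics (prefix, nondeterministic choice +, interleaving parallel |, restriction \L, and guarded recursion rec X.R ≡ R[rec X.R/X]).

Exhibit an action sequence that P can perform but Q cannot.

Reachable graph of P (8 states):
  m0 = c.((b.0 + (0 + 0)) | d.b.0 + (a.0 + (0 + 0) + (a.0 + (0 + 0)))) → —c→ m1
  m1 = (b.0 + (0 + 0)) | d.b.0 + (a.0 + (0 + 0) + (a.0 + (0 + 0))) → —a→ m2, —b→ m3, —d→ m4
  m2 = 0 → stopped
  m3 = 0 | d.b.0 → —d→ m5
  m4 = (b.0 + (0 + 0)) | b.0 → —b→ m5, —b→ m6
  m5 = 0 | b.0 → —b→ m7
  m6 = (b.0 + (0 + 0)) | 0 → —b→ m7
  m7 = 0 | 0 → stopped
Reachable graph of Q (8 states):
  n0 = b.((b.0 + (0 + 0)) | d.b.0 + (a.0 + (0 + 0) + (a.0 + (0 + 0)))) → —b→ n1
  n1 = (b.0 + (0 + 0)) | d.b.0 + (a.0 + (0 + 0) + (a.0 + (0 + 0))) → —a→ n2, —b→ n3, —d→ n4
  n2 = 0 → stopped
  n3 = 0 | d.b.0 → —d→ n5
  n4 = (b.0 + (0 + 0)) | b.0 → —b→ n5, —b→ n6
  n5 = 0 | b.0 → —b→ n7
  n6 = (b.0 + (0 + 0)) | 0 → —b→ n7
  n7 = 0 | 0 → stopped
Executing c from P (initial set {m0}):
  step 1 (c): {m1}
  P completes σ.
Executing c from Q (initial set {n0}):
  step 1 (c): ∅ (Q stuck)

c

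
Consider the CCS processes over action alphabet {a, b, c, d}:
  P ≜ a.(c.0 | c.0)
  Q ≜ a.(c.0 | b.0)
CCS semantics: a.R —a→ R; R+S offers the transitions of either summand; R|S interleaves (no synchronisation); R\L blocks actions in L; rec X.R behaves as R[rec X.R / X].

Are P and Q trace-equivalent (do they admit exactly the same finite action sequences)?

Reachable graph of P (5 states):
  s0 = a.(c.0 | c.0) ⊢ --a--▸ s1
  s1 = c.0 | c.0 ⊢ --c--▸ s2, --c--▸ s3
  s2 = 0 | c.0 ⊢ --c--▸ s4
  s3 = c.0 | 0 ⊢ --c--▸ s4
  s4 = 0 | 0 ⊢ ·
Reachable graph of Q (5 states):
  t0 = a.(c.0 | b.0) ⊢ --a--▸ t1
  t1 = c.0 | b.0 ⊢ --b--▸ t2, --c--▸ t3
  t2 = c.0 | 0 ⊢ --c--▸ t4
  t3 = 0 | b.0 ⊢ --b--▸ t4
  t4 = 0 | 0 ⊢ ·
Trace ⟨acc⟩ through P, begin at {s0}:
  step 1 (a): {s1}
  step 2 (c): {s2, s3}
  step 3 (c): {s4}
  P completes σ.
Trace ⟨acc⟩ through Q, begin at {t0}:
  step 1 (a): {t1}
  step 2 (c): {t3}
  step 3 (c): ∅ (Q stuck)

NO — witness ⟨acc⟩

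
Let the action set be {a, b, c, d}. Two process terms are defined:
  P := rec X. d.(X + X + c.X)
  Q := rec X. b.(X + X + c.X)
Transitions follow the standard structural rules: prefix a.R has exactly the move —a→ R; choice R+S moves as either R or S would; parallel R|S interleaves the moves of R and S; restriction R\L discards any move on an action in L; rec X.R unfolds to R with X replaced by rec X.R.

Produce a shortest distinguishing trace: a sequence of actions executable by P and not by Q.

d

P's transition system — 2 states:
  u0 = rec X. d.(X + X + c.X) | ··d··> u1
  u1 = (rec X. d.(X + X + c.X)) + (rec X. d.(X + X + c.X)) + c.(rec X. d.(X + X + c.X)) | ··c··> u0, ··d··> u1
Q's transition system — 2 states:
  v0 = rec X. b.(X + X + c.X) | ··b··> v1
  v1 = (rec X. b.(X + X + c.X)) + (rec X. b.(X + X + c.X)) + c.(rec X. b.(X + X + c.X)) | ··b··> v1, ··c··> v0
Run σ = ⟨d⟩ on P: start {u0}
  step 1 (d): {u1}
  — P admits the full trace.
Run σ = ⟨d⟩ on Q: start {v0}
  step 1 (d): ∅  — Q cannot continue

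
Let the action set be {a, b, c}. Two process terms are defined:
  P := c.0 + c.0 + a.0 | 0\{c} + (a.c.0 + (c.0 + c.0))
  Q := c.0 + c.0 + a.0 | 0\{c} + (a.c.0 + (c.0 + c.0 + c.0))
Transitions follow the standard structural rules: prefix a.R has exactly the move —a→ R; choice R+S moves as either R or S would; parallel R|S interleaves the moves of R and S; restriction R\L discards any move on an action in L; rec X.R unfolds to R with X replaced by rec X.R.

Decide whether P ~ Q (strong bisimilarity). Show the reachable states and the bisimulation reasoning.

LTS(P): 4 reachable states
  u0 = c.0 + c.0 + a.0 | 0\{c} + (a.c.0 + (c.0 + c.0)) → --a--▸ u1, --a--▸ u2, --c--▸ u3
  u1 = 0 | 0\{c} → deadlocked
  u2 = c.0 → --c--▸ u3
  u3 = 0 → deadlocked
LTS(Q): 4 reachable states
  v0 = c.0 + c.0 + a.0 | 0\{c} + (a.c.0 + (c.0 + c.0 + c.0)) → --a--▸ v1, --a--▸ v2, --c--▸ v3
  v1 = 0 | 0\{c} → deadlocked
  v2 = c.0 → --c--▸ v3
  v3 = 0 → deadlocked
Partition-refinement fixed point:
  B0 = {u0, v0}
  B1 = {u1, u3, v1, v3}
  B2 = {u2, v2}
u0 ∈ B0, v0 ∈ B0 → same block

P ~ Q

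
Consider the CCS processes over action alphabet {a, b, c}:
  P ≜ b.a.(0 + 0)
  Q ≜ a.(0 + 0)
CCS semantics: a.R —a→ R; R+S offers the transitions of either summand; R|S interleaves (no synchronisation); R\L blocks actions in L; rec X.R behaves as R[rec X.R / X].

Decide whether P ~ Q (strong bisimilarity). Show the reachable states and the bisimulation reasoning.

not bisimilar

LTS(P): 3 reachable states
  s0 = b.a.(0 + 0) ⊢ -b-> s1
  s1 = a.(0 + 0) ⊢ -a-> s2
  s2 = 0 + 0 ⊢ (no moves)
LTS(Q): 2 reachable states
  t0 = a.(0 + 0) ⊢ -a-> t1
  t1 = 0 + 0 ⊢ (no moves)
Coarsest stable partition (strong bisimilarity classes):
  B0 = {s0}
  B1 = {s1, t0}
  B2 = {s2, t1}
s0 ∈ B0, t0 ∈ B1 → different blocks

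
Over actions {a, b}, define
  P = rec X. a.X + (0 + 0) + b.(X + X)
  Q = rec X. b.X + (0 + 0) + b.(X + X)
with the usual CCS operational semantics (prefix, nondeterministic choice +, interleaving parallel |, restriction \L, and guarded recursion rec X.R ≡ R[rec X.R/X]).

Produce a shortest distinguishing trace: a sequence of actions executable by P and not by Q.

a

P's transition system — 2 states:
  m0 = rec X. a.X + (0 + 0) + b.(X + X) ⊢ -a-> m0, -b-> m1
  m1 = (rec X. a.X + (0 + 0) + b.(X + X)) + (rec X. a.X + (0 + 0) + b.(X + X)) ⊢ -a-> m0, -b-> m1
Q's transition system — 2 states:
  n0 = rec X. b.X + (0 + 0) + b.(X + X) ⊢ -b-> n0, -b-> n1
  n1 = (rec X. b.X + (0 + 0) + b.(X + X)) + (rec X. b.X + (0 + 0) + b.(X + X)) ⊢ -b-> n0, -b-> n1
Trace ⟨a⟩ through P, begin at {m0}:
  after a @ step 1: {m0}
  ✓ P
Trace ⟨a⟩ through Q, begin at {n0}:
  after a @ step 1: no successor for Q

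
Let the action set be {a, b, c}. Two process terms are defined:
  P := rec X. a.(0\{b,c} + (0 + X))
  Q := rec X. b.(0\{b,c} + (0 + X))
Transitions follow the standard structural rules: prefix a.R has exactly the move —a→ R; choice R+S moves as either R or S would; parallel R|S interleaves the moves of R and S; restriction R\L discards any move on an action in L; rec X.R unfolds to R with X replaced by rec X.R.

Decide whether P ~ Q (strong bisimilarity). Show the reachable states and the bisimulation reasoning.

Reachable graph of P (2 states):
  s0 = rec X. a.(0\{b,c} + (0 + X)) | --a--▸ s1
  s1 = 0\{b,c} + (0 + (rec X. a.(0\{b,c} + (0 + X)))) | --a--▸ s1
Reachable graph of Q (2 states):
  t0 = rec X. b.(0\{b,c} + (0 + X)) | --b--▸ t1
  t1 = 0\{b,c} + (0 + (rec X. b.(0\{b,c} + (0 + X)))) | --b--▸ t1
Coarsest stable partition (strong bisimilarity classes):
  B0 = {s0, s1}
  B1 = {t0, t1}
s0 ∈ B0, t0 ∈ B1 → different blocks

NO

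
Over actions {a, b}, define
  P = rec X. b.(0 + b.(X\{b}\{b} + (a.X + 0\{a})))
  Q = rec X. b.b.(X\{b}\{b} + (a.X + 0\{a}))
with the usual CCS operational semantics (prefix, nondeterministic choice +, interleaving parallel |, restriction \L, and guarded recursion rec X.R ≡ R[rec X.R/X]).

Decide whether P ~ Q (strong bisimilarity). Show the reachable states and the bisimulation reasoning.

bisimilar

Reachable graph of P (3 states):
  s0 = rec X. b.(0 + b.(X\{b}\{b} + (a.X + 0\{a}))) → —b→ s1
  s1 = 0 + b.((rec X. b.(0 + b.(X\{b}\{b} + (a.X + 0\{a}))))\{b}\{b} + (a.(rec X. b.(0 + b.(X\{b}\{b} + (a.X + 0\{a})))) + 0\{a})) → —b→ s2
  s2 = (rec X. b.(0 + b.(X\{b}\{b} + (a.X + 0\{a}))))\{b}\{b} + (a.(rec X. b.(0 + b.(X\{b}\{b} + (a.X + 0\{a})))) + 0\{a}) → —a→ s0
Reachable graph of Q (3 states):
  t0 = rec X. b.b.(X\{b}\{b} + (a.X + 0\{a})) → —b→ t1
  t1 = b.((rec X. b.b.(X\{b}\{b} + (a.X + 0\{a})))\{b}\{b} + (a.(rec X. b.b.(X\{b}\{b} + (a.X + 0\{a}))) + 0\{a})) → —b→ t2
  t2 = (rec X. b.b.(X\{b}\{b} + (a.X + 0\{a})))\{b}\{b} + (a.(rec X. b.b.(X\{b}\{b} + (a.X + 0\{a}))) + 0\{a}) → —a→ t0
Bisimilarity quotient blocks:
  B0 = {s0, t0}
  B1 = {s1, t1}
  B2 = {s2, t2}
s0 ∈ B0, t0 ∈ B0 → same block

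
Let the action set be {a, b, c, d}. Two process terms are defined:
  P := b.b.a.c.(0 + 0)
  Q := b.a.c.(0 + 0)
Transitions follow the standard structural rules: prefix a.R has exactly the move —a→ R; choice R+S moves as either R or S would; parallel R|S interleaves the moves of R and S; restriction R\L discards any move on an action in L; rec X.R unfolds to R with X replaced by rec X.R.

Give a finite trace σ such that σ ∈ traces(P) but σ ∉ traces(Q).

bb

P's transition system — 5 states:
  p0 = b.b.a.c.(0 + 0) → ··b··> p1
  p1 = b.a.c.(0 + 0) → ··b··> p2
  p2 = a.c.(0 + 0) → ··a··> p3
  p3 = c.(0 + 0) → ··c··> p4
  p4 = 0 + 0 → deadlocked
Q's transition system — 4 states:
  q0 = b.a.c.(0 + 0) → ··b··> q1
  q1 = a.c.(0 + 0) → ··a··> q2
  q2 = c.(0 + 0) → ··c··> q3
  q3 = 0 + 0 → deadlocked
Trace ⟨bb⟩ through P, begin at {p0}:
  [1] b ⇒ {p1}
  [2] b ⇒ {p2}
  P completes σ.
Trace ⟨bb⟩ through Q, begin at {q0}:
  [1] b ⇒ {q1}
  [2] b ⇒ no successor for Q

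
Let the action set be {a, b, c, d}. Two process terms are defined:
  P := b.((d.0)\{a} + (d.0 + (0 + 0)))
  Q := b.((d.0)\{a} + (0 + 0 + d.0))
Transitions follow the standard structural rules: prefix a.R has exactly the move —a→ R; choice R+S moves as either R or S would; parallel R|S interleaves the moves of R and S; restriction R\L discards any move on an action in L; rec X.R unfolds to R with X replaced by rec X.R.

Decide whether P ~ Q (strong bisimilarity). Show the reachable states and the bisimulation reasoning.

LTS(P): 4 reachable states
  m0 = b.((d.0)\{a} + (d.0 + (0 + 0))) → —b→ m1
  m1 = (d.0)\{a} + (d.0 + (0 + 0)) → —d→ m2, —d→ m3
  m2 = 0 → stopped
  m3 = 0\{a} → stopped
LTS(Q): 4 reachable states
  n0 = b.((d.0)\{a} + (0 + 0 + d.0)) → —b→ n1
  n1 = (d.0)\{a} + (0 + 0 + d.0) → —d→ n2, —d→ n3
  n2 = 0 → stopped
  n3 = 0\{a} → stopped
Coarsest stable partition (strong bisimilarity classes):
  B0 = {m0, n0}
  B1 = {m1, n1}
  B2 = {m2, m3, n2, n3}
m0 ∈ B0, n0 ∈ B0 → same block

bisimilar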